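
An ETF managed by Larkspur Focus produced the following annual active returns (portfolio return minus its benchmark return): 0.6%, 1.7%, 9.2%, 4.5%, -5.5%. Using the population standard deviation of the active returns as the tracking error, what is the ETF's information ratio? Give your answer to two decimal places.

Mean return r̄ = 10.50 / 5 = 2.1000%
Population std dev = √[116.3400 / 5] = 4.8237%
IR = r̄ / tracking error = 2.1000 / 4.8237 = 0.4354

0.44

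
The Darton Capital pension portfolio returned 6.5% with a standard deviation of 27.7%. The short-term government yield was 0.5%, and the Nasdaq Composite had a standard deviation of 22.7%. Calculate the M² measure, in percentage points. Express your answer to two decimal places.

Sharpe = (Rp − Rf) / σp = (6.5% − 0.5%) / 27.7% = 0.2166
M² = Rf + Sharpe × σm = 0.5% + 0.2166 × 22.7% = 5.4168%

5.42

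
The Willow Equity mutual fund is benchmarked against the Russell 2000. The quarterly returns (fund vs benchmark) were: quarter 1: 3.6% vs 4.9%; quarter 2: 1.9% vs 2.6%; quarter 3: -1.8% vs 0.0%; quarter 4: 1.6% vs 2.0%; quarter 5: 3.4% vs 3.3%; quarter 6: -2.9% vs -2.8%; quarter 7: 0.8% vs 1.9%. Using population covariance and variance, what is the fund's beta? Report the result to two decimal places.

0.96

r̄p = 0.9429%,  r̄m = 1.7000%
Cov = Σ(rp − r̄p)(rm − r̄m) / 7 = 5.0600
Var(rm) = Σ(rm − r̄m)² / 7 = 5.2686
β = Cov / Var = 5.0600 / 5.2686 = 0.9604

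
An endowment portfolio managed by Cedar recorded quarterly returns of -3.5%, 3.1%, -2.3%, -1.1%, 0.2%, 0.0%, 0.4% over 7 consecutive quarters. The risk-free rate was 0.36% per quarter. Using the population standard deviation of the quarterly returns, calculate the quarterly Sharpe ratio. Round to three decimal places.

-0.415

μ = (-3.5 + 3.1 − 2.3 − 1.1 + 0.2 + 0 + 0.4) / 7 = -0.4571%
Σ(r − μ)² = (-3.5 − (-0.4571))² + (3.1 − (-0.4571))² + (-2.3 − (-0.4571))² + … = 27.0971
population σ = √(27.0971 / 7) = √3.8710 = 1.9675%
Sharpe = (μ − rf) / σ = (-0.4571 − 0.36) / 1.9675 = -0.8171 / 1.9675 = -0.4153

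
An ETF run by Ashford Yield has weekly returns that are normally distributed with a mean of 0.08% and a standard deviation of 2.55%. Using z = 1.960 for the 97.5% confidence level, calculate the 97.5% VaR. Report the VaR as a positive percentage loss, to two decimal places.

VaR (as % loss) = −(μ − z·σ) = −(0.08% − 1.960 × 2.55%) = −(-4.9180%) = 4.9180%

4.92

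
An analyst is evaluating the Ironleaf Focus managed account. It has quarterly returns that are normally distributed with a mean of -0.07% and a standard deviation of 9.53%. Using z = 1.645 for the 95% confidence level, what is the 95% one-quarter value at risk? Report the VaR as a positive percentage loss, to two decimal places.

15.75

VaR (as % loss) = −(μ − z·σ) = −(-0.07% − 1.645 × 9.53%) = −(-15.74685%) = 15.74685%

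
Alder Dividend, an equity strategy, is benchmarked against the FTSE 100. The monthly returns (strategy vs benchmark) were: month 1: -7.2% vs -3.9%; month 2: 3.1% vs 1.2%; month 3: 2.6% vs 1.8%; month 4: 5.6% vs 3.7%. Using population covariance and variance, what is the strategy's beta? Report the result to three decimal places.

1.718

r̄p = 1.0250%,  r̄m = 0.7000%
Cov = Σ(rp − r̄p)(rm − r̄m) / 4 = 13.5825
Var(rm) = Σ(rm − r̄m)² / 4 = 7.9050
β = Cov / Var = 13.5825 / 7.9050 = 1.7182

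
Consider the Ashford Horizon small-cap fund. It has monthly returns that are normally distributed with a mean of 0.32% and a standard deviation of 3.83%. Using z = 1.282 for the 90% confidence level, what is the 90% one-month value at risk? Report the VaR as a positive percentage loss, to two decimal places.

VaR (as % loss) = −(μ − z·σ) = −(0.32% − 1.282 × 3.83%) = −(-4.59006%) = 4.59006%

4.59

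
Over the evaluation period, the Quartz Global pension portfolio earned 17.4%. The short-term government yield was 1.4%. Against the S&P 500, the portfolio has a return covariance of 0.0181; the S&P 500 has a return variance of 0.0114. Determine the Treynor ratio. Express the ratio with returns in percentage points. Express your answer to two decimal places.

10.08

β = Cov / Var = 0.0181 / 0.0114 = 1.5877
Treynor = (Rp − Rf) / β = (17.4% − 1.4%) / 1.5877 = 16.00 / 1.5877 = 10.0775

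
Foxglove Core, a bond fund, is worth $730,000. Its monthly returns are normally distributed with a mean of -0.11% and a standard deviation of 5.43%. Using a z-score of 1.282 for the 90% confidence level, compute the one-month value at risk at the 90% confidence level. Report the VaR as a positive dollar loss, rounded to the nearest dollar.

Return at the 90% tail: μ − z·σ = -0.11% − 1.282 × 5.43% = -0.11 − 6.96126 = -7.07126%
VaR = −(-7.07126%) × $730,000 = 7.07126% × $730,000 = $51,620

$51,620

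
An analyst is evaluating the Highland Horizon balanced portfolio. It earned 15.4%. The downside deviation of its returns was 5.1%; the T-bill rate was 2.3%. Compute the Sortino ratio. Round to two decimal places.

2.57

Sortino = (Rp − Rf) / σd = (15.4% − 2.3%) / 5.1% = 13.10% / 5.1% = 2.5686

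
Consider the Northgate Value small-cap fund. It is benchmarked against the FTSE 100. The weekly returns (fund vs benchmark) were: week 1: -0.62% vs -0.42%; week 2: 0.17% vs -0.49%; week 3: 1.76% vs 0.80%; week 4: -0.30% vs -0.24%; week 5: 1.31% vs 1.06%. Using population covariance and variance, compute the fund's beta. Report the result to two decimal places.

1.27

r̄p = 0.4640%,  r̄m = 0.1420%
Cov = Σ(rp − r̄p)(rm − r̄m) / 5 = 0.5433
Var(rm) = Σ(rm − r̄m)² / 5 = 0.4274
β = Cov / Var = 0.5433 / 0.4274 = 1.2712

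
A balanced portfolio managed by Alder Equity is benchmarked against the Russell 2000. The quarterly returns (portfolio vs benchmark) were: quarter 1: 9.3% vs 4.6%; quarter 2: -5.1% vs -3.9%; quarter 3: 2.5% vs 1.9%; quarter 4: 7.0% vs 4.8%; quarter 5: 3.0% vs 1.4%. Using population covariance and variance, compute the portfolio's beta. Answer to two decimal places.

1.53

r̄p = 3.3400%,  r̄m = 1.7600%
Cov = Σ(rp − r̄p)(rm − r̄m) / 5 = 15.1656
Var(rm) = Σ(rm − r̄m)² / 5 = 9.8984
β = Cov / Var = 15.1656 / 9.8984 = 1.5321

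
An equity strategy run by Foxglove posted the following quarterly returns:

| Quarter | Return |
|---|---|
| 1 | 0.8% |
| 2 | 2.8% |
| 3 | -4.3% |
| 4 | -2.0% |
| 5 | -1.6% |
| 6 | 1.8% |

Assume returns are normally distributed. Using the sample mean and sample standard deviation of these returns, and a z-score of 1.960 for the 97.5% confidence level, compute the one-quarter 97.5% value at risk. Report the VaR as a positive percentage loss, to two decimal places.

r̄ = (0.8 + 2.8 − 4.3 − 2 − 1.6 + 1.8) / 6 = -0.4167%
Sample σ = √[Σ(r − r̄)² / 5] = √[35.7283 / 5] = √7.1457 = 2.6731%
VaR = −(r̄ − z·σ) = −(-0.4167 − 1.960 × 2.6731) = −(-5.6560) = 5.6560%

5.66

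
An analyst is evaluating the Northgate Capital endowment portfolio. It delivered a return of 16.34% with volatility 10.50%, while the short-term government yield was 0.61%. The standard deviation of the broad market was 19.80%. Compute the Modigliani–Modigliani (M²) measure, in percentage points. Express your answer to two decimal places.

Sharpe = (Rp − Rf) / σp = (16.34% − 0.61%) / 10.50% = 1.4981
M² = Rf + Sharpe × σm = 0.61% + 1.4981 × 19.80% = 30.2724%

30.27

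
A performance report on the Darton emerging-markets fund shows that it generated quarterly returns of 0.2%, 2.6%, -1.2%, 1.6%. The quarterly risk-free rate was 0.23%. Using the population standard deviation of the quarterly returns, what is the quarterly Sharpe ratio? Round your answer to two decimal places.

r̄ = (0.2 + 2.6 − 1.2 + 1.6) / 4 = 3.20 / 4 = 0.8000%
Population std dev = √[8.2400 / 4] = 1.4353%
Sharpe = (r̄ − rf) / σ = (0.8000 − 0.23) / 1.4353 = 0.5700 / 1.4353 = 0.3971

0.40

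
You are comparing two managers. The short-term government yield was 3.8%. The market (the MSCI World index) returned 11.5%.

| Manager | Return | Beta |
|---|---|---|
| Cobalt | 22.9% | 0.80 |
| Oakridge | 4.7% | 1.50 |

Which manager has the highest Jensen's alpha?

Cobalt

Cobalt: α = 22.9% − [3.8% + 0.80 × (11.5% − 3.8%)] = 12.940
Oakridge: α = 4.7% − [3.8% + 1.50 × (11.5% − 3.8%)] = -10.650
Highest: Cobalt (12.940).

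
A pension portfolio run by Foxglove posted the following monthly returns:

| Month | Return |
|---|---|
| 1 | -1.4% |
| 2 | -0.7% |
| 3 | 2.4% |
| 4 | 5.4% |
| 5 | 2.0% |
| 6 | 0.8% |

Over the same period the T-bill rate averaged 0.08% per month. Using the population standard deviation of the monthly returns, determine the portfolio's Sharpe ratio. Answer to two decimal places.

Mean return r̄ = 8.50 / 6 = 1.4167%
Σ(r − r̄)² = (-1.4 − 1.4167)² + (-0.7 − 1.4167)² + (2.4 − 1.4167)² + … = 29.9683
σ = √[29.9683 / 6] = 2.2349%
Sharpe = (r̄ − rf) / σ = (1.4167 − 0.08) / 2.2349 = 1.3367 / 2.2349 = 0.5981

0.60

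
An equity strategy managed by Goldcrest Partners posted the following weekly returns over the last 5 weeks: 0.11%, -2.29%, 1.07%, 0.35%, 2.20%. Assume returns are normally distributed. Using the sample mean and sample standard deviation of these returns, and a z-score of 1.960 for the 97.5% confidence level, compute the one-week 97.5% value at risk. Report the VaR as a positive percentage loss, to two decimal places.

r̄ = (0.11 − 2.29 + 1.07 + 0.35 + 2.2) / 5 = 1.440 / 5 = 0.2880%
Sample std dev = √[10.9489 / 4] = 1.6545%
VaR = −(r̄ − z·σ) = −(0.2880 − 1.960 × 1.6545) = −(-2.9548) = 2.9548%

2.95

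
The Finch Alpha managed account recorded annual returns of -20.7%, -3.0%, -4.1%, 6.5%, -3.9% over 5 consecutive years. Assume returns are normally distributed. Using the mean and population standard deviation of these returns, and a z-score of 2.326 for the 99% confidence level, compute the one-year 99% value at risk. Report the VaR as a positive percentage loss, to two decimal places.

μ = (-20.7 − 3 − 4.1 + 6.5 − 3.9) / 5 = -5.0400%
Σ(r − μ)² = (-20.7 − (-5.0400))² + (-3 − (-5.0400))² + (-4.1 − (-5.0400))² + … = 384.7520
population σ = √(384.7520 / 5) = √76.9504 = 8.7721%
VaR = −(μ − z·σ) = −(-5.0400 − 2.326 × 8.7721) = −(-25.4439) = 25.4439%

25.44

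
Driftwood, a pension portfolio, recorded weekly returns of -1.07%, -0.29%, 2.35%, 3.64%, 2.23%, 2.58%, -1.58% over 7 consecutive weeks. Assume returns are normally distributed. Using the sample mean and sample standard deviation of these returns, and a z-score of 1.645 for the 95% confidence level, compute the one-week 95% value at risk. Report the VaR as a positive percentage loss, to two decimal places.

r̄ = (-1.07 − 0.29 + 2.35 + 3.64 + 2.23 + 2.58 − 1.58) / 7 = 7.860 / 7 = 1.1229%
Sample σ = √[Σ(r − r̄)² / 6] = √[25.3011 / 6] = √4.2169 = 2.0535%
VaR = −(r̄ − z·σ) = −(1.1229 − 1.645 × 2.0535) = −(-2.2551) = 2.2551%

2.26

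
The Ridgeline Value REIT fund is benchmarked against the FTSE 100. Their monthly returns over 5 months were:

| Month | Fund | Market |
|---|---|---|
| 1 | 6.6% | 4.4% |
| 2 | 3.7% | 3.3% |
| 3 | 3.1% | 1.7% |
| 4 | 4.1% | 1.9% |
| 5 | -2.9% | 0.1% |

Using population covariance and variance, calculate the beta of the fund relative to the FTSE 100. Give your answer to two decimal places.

r̄p = 2.9200%,  r̄m = 2.2800%
Cov = Σ(rp − r̄p)(rm − r̄m) / 5 = 4.1464
Var(rm) = Σ(rm − r̄m)² / 5 = 2.1536
β = Cov / Var = 4.1464 / 2.1536 = 1.9253

1.93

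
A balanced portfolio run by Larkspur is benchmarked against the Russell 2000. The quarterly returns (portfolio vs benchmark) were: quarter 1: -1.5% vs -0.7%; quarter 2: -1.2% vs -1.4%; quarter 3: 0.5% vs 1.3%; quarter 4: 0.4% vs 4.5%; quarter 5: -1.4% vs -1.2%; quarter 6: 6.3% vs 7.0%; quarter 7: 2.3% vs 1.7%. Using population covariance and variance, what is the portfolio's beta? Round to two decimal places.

r̄p = 0.7714%,  r̄m = 1.6000%
Cov = Σ(rp − r̄p)(rm − r̄m) / 7 = 6.6043
Var(rm) = Σ(rm − r̄m)² / 7 = 8.5429
β = Cov / Var = 6.6043 / 8.5429 = 0.7731

0.77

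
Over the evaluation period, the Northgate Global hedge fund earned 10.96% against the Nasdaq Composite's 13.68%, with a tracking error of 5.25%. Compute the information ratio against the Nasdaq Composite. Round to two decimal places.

IR = (Rp − Rb) / TE = (10.96% − 13.68%) / 5.25% = -2.72% / 5.25% = -0.5181

-0.52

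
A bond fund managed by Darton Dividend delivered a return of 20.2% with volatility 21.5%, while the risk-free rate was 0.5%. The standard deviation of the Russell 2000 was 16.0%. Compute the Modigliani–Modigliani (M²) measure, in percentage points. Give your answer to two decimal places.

Sharpe = (Rp − Rf) / σp = (20.2% − 0.5%) / 21.5% = 0.9163
M² = Rf + Sharpe × σm = 0.5% + 0.9163 × 16.0% = 15.1608%

15.16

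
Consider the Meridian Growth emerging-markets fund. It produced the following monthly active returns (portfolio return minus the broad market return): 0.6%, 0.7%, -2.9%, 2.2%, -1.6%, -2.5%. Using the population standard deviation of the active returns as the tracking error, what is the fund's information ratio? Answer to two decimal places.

-0.31

r̄ = (0.6 + 0.7 − 2.9 + 2.2 − 1.6 − 2.5) / 6 = -0.5833%
Population σ = √[Σ(r − r̄)² / 6] = √[20.8683 / 6] = √3.4781 = 1.8650%
IR = r̄ / tracking error = -0.5833 / 1.8650 = -0.3128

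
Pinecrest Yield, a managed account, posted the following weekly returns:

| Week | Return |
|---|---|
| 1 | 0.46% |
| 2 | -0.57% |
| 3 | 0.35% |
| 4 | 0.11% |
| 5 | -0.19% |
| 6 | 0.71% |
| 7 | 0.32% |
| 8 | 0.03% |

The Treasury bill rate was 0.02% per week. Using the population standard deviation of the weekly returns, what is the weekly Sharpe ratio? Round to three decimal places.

0.353

μ = (0.46 − 0.57 + 0.35 + 0.11 − 0.19 + 0.71 + 0.32 + 0.03) / 8 = 1.220 / 8 = 0.1525%
Population σ = √[Σ(r − μ)² / 8] = √[1.1286 / 8] = √0.1411 = 0.3756%
Sharpe = (μ − rf) / σ = (0.1525 − 0.02) / 0.3756 = 0.1325 / 0.3756 = 0.3528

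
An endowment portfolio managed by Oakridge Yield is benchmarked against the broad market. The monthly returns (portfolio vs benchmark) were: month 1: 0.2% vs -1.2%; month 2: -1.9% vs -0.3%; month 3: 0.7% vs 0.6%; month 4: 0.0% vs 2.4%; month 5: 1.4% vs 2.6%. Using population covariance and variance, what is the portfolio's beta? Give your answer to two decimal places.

0.37

r̄p = 0.0800%,  r̄m = 0.8200%
Cov = Σ(rp − r̄p)(rm − r̄m) / 5 = 0.8124
Var(rm) = Σ(rm − r̄m)² / 5 = 2.2096
β = Cov / Var = 0.8124 / 2.2096 = 0.3677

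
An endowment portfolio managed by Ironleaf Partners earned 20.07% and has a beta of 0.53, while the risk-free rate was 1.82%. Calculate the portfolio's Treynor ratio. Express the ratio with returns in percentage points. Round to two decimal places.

34.43

Treynor = (Rp − Rf) / β = (20.07% − 1.82%) / 0.53 = 18.25 / 0.53 = 34.4340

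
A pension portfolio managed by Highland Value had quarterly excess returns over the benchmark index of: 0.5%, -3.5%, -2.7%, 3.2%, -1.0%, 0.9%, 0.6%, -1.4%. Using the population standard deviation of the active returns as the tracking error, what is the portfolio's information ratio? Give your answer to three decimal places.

Mean return μ = -3.40 / 8 = -0.4250%
Σ(r − μ)² = (0.5 − (-0.4250))² + (-3.5 − (-0.4250))² + … = 32.7150
population σ = √(32.7150 / 8) = √4.0894 = 2.0222%
IR = μ / tracking error = -0.4250 / 2.0222 = -0.2102

-0.210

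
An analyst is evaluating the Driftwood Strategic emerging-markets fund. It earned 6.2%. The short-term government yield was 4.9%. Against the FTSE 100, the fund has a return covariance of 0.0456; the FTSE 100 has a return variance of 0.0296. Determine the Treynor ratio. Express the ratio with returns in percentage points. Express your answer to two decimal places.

0.84

β = Cov / Var = 0.0456 / 0.0296 = 1.5405
Treynor = (Rp − Rf) / β = (6.2% − 4.9%) / 1.5405 = 1.30 / 1.5405 = 0.8439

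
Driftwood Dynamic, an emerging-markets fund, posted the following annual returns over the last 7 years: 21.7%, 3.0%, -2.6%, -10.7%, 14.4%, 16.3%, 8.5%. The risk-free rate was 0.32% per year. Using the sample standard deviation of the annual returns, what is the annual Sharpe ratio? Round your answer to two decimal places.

0.61

μ = (21.7 + 3 − 2.6 − 10.7 + 14.4 + 16.3 + 8.5) / 7 = 7.2286%
Sample σ = √[Σ(r − μ)² / 6] = √[780.6743 / 6] = √130.1124 = 11.4067%
Sharpe = (μ − rf) / σ = (7.2286 − 0.32) / 11.4067 = 6.9086 / 11.4067 = 0.6057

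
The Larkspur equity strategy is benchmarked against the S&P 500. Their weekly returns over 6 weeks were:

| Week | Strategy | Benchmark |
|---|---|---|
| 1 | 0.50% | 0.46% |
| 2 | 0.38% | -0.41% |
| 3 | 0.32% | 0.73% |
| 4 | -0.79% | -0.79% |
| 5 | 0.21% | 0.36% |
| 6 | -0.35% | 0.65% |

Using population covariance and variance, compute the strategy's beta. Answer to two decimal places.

0.38

r̄p = 0.0450%,  r̄m = 0.1667%
Cov = Σ(rp − r̄p)(rm − r̄m) / 6 = 0.1225
Var(rm) = Σ(rm − r̄m)² / 6 = 0.3204
β = Cov / Var = 0.1225 / 0.3204 = 0.3823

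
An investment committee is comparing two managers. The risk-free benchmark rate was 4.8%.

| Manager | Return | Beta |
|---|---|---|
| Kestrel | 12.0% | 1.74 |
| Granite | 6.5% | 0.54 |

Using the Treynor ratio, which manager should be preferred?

Kestrel: Treynor = (12.0% − 4.8%) / 1.74 = 4.138
Granite: Treynor = (6.5% − 4.8%) / 0.54 = 3.148
Highest: Kestrel (4.138).

Kestrel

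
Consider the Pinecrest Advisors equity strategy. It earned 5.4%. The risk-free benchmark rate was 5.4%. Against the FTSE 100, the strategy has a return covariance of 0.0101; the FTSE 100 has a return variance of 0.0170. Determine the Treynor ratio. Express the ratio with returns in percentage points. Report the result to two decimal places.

β = Cov / Var = 0.0101 / 0.0170 = 0.5941
Treynor = (Rp − Rf) / β = (5.4% − 5.4%) / 0.5941 = 0.00 / 0.5941 = 0.0000

0.00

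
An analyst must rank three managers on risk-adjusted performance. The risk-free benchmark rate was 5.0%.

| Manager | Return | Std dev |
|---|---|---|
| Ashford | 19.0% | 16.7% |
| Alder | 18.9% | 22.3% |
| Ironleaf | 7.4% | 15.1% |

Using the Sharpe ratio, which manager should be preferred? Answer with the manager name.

Ashford

Ashford: Sharpe ratio = (19.0% − 5.0%) / 16.7% = 0.838
Alder: Sharpe ratio = (18.9% − 5.0%) / 22.3% = 0.623
Ironleaf: Sharpe ratio = (7.4% − 5.0%) / 15.1% = 0.159
Highest: Ashford (0.838).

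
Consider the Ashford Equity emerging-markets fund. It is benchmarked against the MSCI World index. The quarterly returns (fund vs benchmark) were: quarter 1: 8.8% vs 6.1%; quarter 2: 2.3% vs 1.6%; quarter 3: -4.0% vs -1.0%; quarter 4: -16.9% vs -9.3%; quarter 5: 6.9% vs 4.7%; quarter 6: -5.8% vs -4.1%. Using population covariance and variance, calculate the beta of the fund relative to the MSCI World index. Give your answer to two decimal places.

1.64

r̄p = -1.4500%,  r̄m = -0.3333%
Cov = Σ(rp − r̄p)(rm − r̄m) / 6 = 45.3067
Var(rm) = Σ(rm − r̄m)² / 6 = 27.5822
β = Cov / Var = 45.3067 / 27.5822 = 1.6426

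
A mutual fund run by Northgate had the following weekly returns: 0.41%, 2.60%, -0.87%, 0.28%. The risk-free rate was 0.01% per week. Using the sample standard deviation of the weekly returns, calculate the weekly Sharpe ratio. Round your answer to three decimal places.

0.411

r̄ = (0.41 + 2.6 − 0.87 + 0.28) / 4 = 0.6050%
Σ(r − r̄)² = (0.41 − 0.6050)² + (2.6 − 0.6050)² + … = 6.2993
sample σ = √(6.2993 / 3) = √2.0998 = 1.4491%
Sharpe = (r̄ − rf) / σ = (0.6050 − 0.01) / 1.4491 = 0.5950 / 1.4491 = 0.4106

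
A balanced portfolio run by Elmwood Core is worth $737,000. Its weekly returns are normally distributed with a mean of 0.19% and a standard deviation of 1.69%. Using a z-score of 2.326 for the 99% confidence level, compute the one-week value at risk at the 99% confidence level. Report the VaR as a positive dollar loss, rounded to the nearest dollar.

Return at the 99% tail: μ − z·σ = 0.19% − 2.326 × 1.69% = 0.19 − 3.93094 = -3.74094%
VaR = −(-3.74094%) × $737,000 = 3.74094% × $737,000 = $27,571

$27,571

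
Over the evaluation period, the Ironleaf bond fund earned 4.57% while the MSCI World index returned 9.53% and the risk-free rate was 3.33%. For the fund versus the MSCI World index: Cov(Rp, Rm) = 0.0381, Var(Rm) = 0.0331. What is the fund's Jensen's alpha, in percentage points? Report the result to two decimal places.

β = Cov / Var = 0.0381 / 0.0331 = 1.1511
E[R] = Rf + β(Rm − Rf) = 3.33% + 1.1511 × (9.53% − 3.33%) = 10.4668%
α = Rp − E[R] = 4.57% − 10.4668% = -5.8968

-5.90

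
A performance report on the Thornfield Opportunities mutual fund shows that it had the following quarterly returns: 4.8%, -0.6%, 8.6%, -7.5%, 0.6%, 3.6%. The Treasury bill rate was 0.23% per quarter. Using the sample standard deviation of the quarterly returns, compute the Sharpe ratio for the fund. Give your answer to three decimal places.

Mean return μ = 9.50 / 6 = 1.5833%
Σ(r − μ)² = (4.8 − 1.5833)² + (-0.6 − 1.5833)² + … = 151.8883
σ = √[151.8883 / 5] = 5.5116%
Sharpe = (μ − rf) / σ = (1.5833 − 0.23) / 5.5116 = 1.3533 / 5.5116 = 0.2455

0.246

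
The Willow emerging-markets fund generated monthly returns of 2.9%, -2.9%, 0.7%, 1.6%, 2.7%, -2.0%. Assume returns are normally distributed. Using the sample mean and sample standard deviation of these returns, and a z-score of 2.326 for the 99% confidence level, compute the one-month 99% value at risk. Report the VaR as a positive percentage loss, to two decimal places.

r̄ = (2.9 − 2.9 + 0.7 + 1.6 + 2.7 − 2) / 6 = 0.5000%
Sample σ = √[Σ(r − r̄)² / 5] = √[29.6600 / 5] = √5.9320 = 2.4356%
VaR = −(r̄ − z·σ) = −(0.5000 − 2.326 × 2.4356) = −(-5.1652) = 5.1652%

5.17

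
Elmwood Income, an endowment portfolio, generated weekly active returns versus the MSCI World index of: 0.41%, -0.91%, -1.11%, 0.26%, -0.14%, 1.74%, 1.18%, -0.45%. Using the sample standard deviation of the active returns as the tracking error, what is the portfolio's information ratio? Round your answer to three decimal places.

r̄ = (0.41 − 0.91 − 1.11 + 0.26 − 0.14 + 1.74 + 1.18 − 0.45) / 8 = 0.1225%
Sample std dev = √[6.8180 / 7] = 0.9869%
IR = r̄ / tracking error = 0.1225 / 0.9869 = 0.1241

0.124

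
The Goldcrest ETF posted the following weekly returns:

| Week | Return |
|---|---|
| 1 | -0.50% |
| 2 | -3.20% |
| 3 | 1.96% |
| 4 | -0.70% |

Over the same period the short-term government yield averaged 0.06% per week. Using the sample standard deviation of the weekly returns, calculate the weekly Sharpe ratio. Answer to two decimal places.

-0.32

r̄ = (-0.5 − 3.2 + 1.96 − 0.7) / 4 = -0.6100%
Σ(r − r̄)² = (-0.5 − (-0.6100))² + (-3.2 − (-0.6100))² + … = 13.3332
sample σ = √(13.3332 / 3) = √4.4444 = 2.1082%
Sharpe = (r̄ − rf) / σ = (-0.6100 − 0.06) / 2.1082 = -0.6700 / 2.1082 = -0.3178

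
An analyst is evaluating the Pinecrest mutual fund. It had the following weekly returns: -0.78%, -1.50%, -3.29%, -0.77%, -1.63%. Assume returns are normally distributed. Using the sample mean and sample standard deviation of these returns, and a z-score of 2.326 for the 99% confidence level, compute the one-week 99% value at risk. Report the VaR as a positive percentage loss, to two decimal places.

Mean return μ = -7.970 / 5 = -1.5940%
Σ(r − μ)² = (-0.78 − (-1.5940))² + (-1.5 − (-1.5940))² + (-3.29 − (-1.5940))² + … = 4.2281
σ = √[4.2281 / 4] = 1.0281%
VaR = −(μ − z·σ) = −(-1.5940 − 2.326 × 1.0281) = −(-3.9854) = 3.9854%

3.99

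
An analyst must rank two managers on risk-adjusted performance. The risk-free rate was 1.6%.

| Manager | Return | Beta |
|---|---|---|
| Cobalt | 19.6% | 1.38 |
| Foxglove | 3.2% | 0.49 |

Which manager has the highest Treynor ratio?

Cobalt

Cobalt: Treynor = (19.6% − 1.6%) / 1.38 = 13.043
Foxglove: Treynor = (3.2% − 1.6%) / 0.49 = 3.265
Highest: Cobalt (13.043).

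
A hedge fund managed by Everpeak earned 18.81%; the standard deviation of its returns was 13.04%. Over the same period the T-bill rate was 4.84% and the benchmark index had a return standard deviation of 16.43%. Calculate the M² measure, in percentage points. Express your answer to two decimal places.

Sharpe = (Rp − Rf) / σp = (18.81% − 4.84%) / 13.04% = 1.0713
M² = Rf + Sharpe × σm = 4.84% + 1.0713 × 16.43% = 22.4415%

22.44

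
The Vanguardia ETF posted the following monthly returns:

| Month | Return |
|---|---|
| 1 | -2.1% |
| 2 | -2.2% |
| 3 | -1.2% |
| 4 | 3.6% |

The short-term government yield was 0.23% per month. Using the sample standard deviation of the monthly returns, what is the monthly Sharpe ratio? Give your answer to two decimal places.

-0.26

Mean return r̄ = -1.90 / 4 = -0.4750%
Sample std dev = √[22.7475 / 3] = 2.7536%
Sharpe = (r̄ − rf) / σ = (-0.4750 − 0.23) / 2.7536 = -0.7050 / 2.7536 = -0.2560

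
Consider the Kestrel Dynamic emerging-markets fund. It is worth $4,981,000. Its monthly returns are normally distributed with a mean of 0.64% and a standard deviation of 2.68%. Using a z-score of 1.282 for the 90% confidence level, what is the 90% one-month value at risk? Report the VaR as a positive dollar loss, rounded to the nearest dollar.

$139,257

Return at the 90% tail: μ − z·σ = 0.64% − 1.282 × 2.68% = 0.64 − 3.43576 = -2.79576%
VaR = −(-2.79576%) × $4,981,000 = 2.79576% × $4,981,000 = $139,257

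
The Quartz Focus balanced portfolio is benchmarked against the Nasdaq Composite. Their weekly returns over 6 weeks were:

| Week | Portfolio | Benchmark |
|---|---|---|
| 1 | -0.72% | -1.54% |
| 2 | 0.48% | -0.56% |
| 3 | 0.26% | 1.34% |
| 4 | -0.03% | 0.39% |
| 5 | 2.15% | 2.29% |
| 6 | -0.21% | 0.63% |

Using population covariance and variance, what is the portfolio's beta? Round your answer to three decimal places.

0.560

r̄p = 0.3217%,  r̄m = 0.4250%
Cov = Σ(rp − r̄p)(rm − r̄m) / 6 = 0.8579
Var(rm) = Σ(rm − r̄m)² / 6 = 1.5317
β = Cov / Var = 0.8579 / 1.5317 = 0.5601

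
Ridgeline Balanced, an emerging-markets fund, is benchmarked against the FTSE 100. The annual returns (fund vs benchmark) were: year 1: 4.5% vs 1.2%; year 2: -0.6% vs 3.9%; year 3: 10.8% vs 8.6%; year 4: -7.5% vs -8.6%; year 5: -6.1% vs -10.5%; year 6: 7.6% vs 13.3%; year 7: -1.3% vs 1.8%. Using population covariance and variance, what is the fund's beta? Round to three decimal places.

r̄p = 1.0571%,  r̄m = 1.3857%
Cov = Σ(rp − r̄p)(rm − r̄m) / 7 = 44.7108
Var(rm) = Σ(rm − r̄m)² / 7 = 63.0727
β = Cov / Var = 44.7108 / 63.0727 = 0.7089

0.709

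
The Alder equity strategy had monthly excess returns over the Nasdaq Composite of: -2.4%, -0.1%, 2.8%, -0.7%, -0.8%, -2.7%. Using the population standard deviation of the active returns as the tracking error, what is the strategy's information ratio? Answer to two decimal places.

-0.36

μ = (-2.4 − 0.1 + 2.8 − 0.7 − 0.8 − 2.7) / 6 = -0.6500%
Population std dev = √[19.4950 / 6] = 1.8025%
IR = μ / tracking error = -0.6500 / 1.8025 = -0.3606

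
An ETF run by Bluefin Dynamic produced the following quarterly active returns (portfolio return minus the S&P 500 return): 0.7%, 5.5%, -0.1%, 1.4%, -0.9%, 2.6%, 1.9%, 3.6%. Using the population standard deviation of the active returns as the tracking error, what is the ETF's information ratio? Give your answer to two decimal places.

0.95

Mean return r̄ = 14.70 / 8 = 1.8375%
Σ(r − r̄)² = 29.8388; population σ = √(29.8388/8) = 1.9313%
IR = r̄ / tracking error = 1.8375 / 1.9313 = 0.9514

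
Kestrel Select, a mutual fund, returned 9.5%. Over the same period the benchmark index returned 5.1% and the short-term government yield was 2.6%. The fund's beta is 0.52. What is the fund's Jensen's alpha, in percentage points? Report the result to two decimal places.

5.60

CAPM expected return = Rf + β(Rm − Rf) = 2.6% + 0.52 × (5.1% − 2.6%) = 2.6 + 0.52 × 2.50 = 3.9000%
Jensen's α = Rp − E[R] = 9.5% − 3.9000% = 5.6000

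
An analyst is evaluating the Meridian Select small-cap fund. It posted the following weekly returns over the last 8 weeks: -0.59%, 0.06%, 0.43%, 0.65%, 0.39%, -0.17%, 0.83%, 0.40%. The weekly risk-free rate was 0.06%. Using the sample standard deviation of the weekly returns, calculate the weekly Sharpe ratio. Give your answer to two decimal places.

0.41

Mean return r̄ = 2.000 / 8 = 0.2500%
Sample std dev = √[1.4890 / 7] = 0.4612%
Sharpe = (r̄ − rf) / σ = (0.2500 − 0.06) / 0.4612 = 0.1900 / 0.4612 = 0.4120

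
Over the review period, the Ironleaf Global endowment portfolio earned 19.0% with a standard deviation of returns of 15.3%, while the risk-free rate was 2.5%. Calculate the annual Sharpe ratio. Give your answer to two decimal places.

1.08

Sharpe = (Rp − Rf) / σp = (19.0% − 2.5%) / 15.3% = 16.50% / 15.3% = 1.0784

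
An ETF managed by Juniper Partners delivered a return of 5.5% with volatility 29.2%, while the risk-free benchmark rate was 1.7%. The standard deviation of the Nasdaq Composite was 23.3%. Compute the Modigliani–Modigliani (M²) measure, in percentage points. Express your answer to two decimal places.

Sharpe = (Rp − Rf) / σp = (5.5% − 1.7%) / 29.2% = 0.1301
M² = Rf + Sharpe × σm = 1.7% + 0.1301 × 23.3% = 4.7313%

4.73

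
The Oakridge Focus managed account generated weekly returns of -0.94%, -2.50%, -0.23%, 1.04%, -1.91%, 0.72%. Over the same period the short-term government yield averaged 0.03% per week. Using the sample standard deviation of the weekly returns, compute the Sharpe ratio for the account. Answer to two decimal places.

-0.47

Mean return r̄ = -3.820 / 6 = -0.6367%
Sample σ = √[Σ(r − r̄)² / 5] = √[10.0025 / 5] = √2.0005 = 1.4144%
Sharpe = (r̄ − rf) / σ = (-0.6367 − 0.03) / 1.4144 = -0.6667 / 1.4144 = -0.4714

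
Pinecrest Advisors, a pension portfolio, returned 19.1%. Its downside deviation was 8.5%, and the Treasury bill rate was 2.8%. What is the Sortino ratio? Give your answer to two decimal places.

Sortino = (Rp − Rf) / σd = (19.1% − 2.8%) / 8.5% = 16.30% / 8.5% = 1.9176

1.92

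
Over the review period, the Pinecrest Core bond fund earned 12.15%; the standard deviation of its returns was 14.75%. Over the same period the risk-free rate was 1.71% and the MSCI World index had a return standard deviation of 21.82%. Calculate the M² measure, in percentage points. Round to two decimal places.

17.15

Sharpe = (Rp − Rf) / σp = (12.15% − 1.71%) / 14.75% = 0.7078
M² = Rf + Sharpe × σm = 1.71% + 0.7078 × 21.82% = 17.1542%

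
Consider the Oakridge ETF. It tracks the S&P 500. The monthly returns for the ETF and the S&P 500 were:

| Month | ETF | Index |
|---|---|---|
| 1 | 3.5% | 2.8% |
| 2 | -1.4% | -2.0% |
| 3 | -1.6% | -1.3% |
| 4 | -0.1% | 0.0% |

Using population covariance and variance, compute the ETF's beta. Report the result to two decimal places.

r̄p = 0.1000%,  r̄m = -0.1250%
Cov = Σ(rp − r̄p)(rm − r̄m) / 4 = 3.6825
Var(rm) = Σ(rm − r̄m)² / 4 = 3.3669
β = Cov / Var = 3.6825 / 3.3669 = 1.0937

1.09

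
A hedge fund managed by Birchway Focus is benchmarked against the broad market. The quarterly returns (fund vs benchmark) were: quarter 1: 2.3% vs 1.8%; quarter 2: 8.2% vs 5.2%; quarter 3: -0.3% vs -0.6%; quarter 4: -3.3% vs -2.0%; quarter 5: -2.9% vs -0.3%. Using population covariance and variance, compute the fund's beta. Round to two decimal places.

r̄p = 0.8000%,  r̄m = 0.8200%
Cov = Σ(rp − r̄p)(rm − r̄m) / 5 = 10.2300
Var(rm) = Σ(rm − r̄m)² / 5 = 6.2736
β = Cov / Var = 10.2300 / 6.2736 = 1.6306

1.63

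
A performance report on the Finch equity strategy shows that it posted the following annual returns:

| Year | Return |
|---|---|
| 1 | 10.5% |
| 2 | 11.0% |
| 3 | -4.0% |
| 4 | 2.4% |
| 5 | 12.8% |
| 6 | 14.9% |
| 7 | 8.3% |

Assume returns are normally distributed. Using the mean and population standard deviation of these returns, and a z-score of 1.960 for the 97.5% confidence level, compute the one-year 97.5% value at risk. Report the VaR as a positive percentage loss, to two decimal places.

3.99

μ = (10.5 + 11 − 4 + 2.4 + 12.8 + 14.9 + 8.3) / 7 = 7.9857%
Σ(r − μ)² = (10.5 − 7.9857)² + (11 − 7.9857)² + (-4 − 7.9857)² + … = 261.3486
population σ = √(261.3486 / 7) = √37.3355 = 6.1103%
VaR = −(μ − z·σ) = −(7.9857 − 1.960 × 6.1103) = −(-3.9905) = 3.9905%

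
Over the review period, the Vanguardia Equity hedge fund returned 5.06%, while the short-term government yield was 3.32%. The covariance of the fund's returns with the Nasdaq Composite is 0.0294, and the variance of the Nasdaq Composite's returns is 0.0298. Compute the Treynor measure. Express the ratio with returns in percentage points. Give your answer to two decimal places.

β = Cov / Var = 0.0294 / 0.0298 = 0.9866
Treynor = (Rp − Rf) / β = (5.06% − 3.32%) / 0.9866 = 1.74 / 0.9866 = 1.7636

1.76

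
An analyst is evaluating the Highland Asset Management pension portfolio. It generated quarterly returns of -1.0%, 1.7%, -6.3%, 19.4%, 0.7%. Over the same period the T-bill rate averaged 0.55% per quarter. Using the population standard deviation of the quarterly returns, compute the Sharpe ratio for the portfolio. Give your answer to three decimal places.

r̄ = (-1 + 1.7 − 6.3 + 19.4 + 0.7) / 5 = 2.9000%
Σ(r − r̄)² = (-1 − 2.9000)² + (1.7 − 2.9000)² + … = 378.3800
population σ = √(378.3800 / 5) = √75.6760 = 8.6992%
Sharpe = (r̄ − rf) / σ = (2.9000 − 0.55) / 8.6992 = 2.3500 / 8.6992 = 0.2701

0.270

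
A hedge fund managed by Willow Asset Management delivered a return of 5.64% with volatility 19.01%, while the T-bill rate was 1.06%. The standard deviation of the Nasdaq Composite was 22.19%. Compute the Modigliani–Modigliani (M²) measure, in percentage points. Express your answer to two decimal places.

6.41

Sharpe = (Rp − Rf) / σp = (5.64% − 1.06%) / 19.01% = 0.2409
M² = Rf + Sharpe × σm = 1.06% + 0.2409 × 22.19% = 6.4056%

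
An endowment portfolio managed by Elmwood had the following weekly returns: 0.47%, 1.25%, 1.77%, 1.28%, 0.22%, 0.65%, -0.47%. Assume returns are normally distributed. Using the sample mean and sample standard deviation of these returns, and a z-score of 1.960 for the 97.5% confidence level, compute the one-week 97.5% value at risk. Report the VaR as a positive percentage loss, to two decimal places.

μ = (0.47 + 1.25 + 1.77 + 1.28 + 0.22 + 0.65 − 0.47) / 7 = 0.7386%
Sample std dev = √[3.4281 / 6] = 0.7559%
VaR = −(μ − z·σ) = −(0.7386 − 1.960 × 0.7559) = −(-0.7430) = 0.7430%

0.74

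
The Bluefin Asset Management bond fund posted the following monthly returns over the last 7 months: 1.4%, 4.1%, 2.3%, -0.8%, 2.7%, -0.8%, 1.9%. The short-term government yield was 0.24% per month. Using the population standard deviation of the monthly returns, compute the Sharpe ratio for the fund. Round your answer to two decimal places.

0.78

r̄ = (1.4 + 4.1 + 2.3 − 0.8 + 2.7 − 0.8 + 1.9) / 7 = 1.5429%
Σ(r − r̄)² = (1.4 − 1.5429)² + (4.1 − 1.5429)² + … = 19.5771
population σ = √(19.5771 / 7) = √2.7967 = 1.6723%
Sharpe = (r̄ − rf) / σ = (1.5429 − 0.24) / 1.6723 = 1.3029 / 1.6723 = 0.7791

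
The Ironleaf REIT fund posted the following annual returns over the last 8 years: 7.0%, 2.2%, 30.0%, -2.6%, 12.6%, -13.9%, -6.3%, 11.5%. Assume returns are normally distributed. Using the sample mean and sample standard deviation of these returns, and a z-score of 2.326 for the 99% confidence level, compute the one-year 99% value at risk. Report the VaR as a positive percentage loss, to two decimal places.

r̄ = (7 + 2.2 + 30 − 2.6 + 12.6 − 13.9 − 6.3 + 11.5) / 8 = 5.0625%
Sample σ = √[Σ(r − r̄)² / 7] = √[1279.4788 / 7] = √182.7827 = 13.5197%
VaR = −(r̄ − z·σ) = −(5.0625 − 2.326 × 13.5197) = −(-26.3843) = 26.3843%

26.38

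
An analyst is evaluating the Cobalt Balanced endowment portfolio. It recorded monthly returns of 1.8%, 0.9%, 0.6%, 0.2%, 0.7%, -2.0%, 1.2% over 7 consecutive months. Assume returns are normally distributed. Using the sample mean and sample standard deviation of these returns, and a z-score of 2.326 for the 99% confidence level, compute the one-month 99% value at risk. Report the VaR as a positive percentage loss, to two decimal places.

Mean return μ = 3.40 / 7 = 0.4857%
Σ(r − μ)² = (1.8 − 0.4857)² + (0.9 − 0.4857)² + (0.6 − 0.4857)² + … = 8.7286
sample σ = √(8.7286 / 6) = √1.4548 = 1.2062%
VaR = −(μ − z·σ) = −(0.4857 − 2.326 × 1.2062) = −(-2.3199) = 2.3199%

2.32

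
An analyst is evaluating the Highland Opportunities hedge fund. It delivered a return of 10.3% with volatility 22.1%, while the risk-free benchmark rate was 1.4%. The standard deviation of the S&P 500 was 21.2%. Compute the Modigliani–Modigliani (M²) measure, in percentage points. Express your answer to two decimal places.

9.94

Sharpe = (Rp − Rf) / σp = (10.3% − 1.4%) / 22.1% = 0.4027
M² = Rf + Sharpe × σm = 1.4% + 0.4027 × 21.2% = 9.9372%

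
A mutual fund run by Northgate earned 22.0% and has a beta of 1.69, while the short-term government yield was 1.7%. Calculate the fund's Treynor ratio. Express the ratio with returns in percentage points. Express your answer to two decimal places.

Treynor = (Rp − Rf) / β = (22.0% − 1.7%) / 1.69 = 20.30 / 1.69 = 12.0118

12.01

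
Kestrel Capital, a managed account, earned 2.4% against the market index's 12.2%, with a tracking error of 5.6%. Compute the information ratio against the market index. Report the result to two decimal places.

IR = (Rp − Rb) / TE = (2.4% − 12.2%) / 5.6% = -9.80% / 5.6% = -1.7500

-1.75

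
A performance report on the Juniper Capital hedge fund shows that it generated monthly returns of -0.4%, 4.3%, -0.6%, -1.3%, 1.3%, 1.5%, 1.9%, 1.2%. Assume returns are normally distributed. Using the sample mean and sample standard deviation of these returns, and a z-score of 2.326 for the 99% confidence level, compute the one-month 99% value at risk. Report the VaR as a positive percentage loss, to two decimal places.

Mean return μ = 7.90 / 8 = 0.9875%
Sample std dev = √[21.8888 / 7] = 1.7683%
VaR = −(μ − z·σ) = −(0.9875 − 2.326 × 1.7683) = −(-3.1256) = 3.1256%

3.13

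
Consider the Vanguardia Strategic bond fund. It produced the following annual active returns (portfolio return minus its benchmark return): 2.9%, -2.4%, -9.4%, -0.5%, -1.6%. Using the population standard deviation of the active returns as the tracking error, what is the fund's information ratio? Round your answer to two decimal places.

-0.55

r̄ = (2.9 − 2.4 − 9.4 − 0.5 − 1.6) / 5 = -2.2000%
Population std dev = √[81.1400 / 5] = 4.0284%
IR = r̄ / tracking error = -2.2000 / 4.0284 = -0.5461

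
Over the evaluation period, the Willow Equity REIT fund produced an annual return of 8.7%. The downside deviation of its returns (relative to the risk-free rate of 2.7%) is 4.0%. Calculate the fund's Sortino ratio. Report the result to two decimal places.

1.50

Sortino = (Rp − Rf) / σd = (8.7% − 2.7%) / 4.0% = 6.00% / 4.0% = 1.5000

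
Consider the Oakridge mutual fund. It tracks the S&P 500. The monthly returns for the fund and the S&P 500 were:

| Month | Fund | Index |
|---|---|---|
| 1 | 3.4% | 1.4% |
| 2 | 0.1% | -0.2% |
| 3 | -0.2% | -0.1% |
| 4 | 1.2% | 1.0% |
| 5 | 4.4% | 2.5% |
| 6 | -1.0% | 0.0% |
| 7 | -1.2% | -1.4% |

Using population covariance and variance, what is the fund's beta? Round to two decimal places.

1.60

r̄p = 0.9571%,  r̄m = 0.4571%
Cov = Σ(rp − r̄p)(rm − r̄m) / 7 = 2.2253
Var(rm) = Σ(rm − r̄m)² / 7 = 1.3939
β = Cov / Var = 2.2253 / 1.3939 = 1.5965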